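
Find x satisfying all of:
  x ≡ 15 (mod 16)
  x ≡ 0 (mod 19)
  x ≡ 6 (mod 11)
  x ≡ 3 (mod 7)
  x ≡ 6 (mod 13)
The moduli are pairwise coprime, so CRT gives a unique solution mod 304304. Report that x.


Product of moduli M = 16 · 19 · 11 · 7 · 13 = 304304.
Merge one congruence at a time:
  Start: x ≡ 15 (mod 16).
  Combine with x ≡ 0 (mod 19); new modulus lcm = 304.
    Write x = 15 + 16·t and substitute into x ≡ 0 (mod 19): 16·t ≡ 0 − 15 = -15 (mod 19).
    Reduce coefficients mod 19: 16·t ≡ 4 (mod 19).
    The inverse of 16 mod 19 is 6 (since 16·6 = 96 = 5·19 + 1), so t ≡ 6·4 = 24 ≡ 5 (mod 19).
    Then x = 15 + 16·5 = 95, valid modulo lcm(16, 19) = 304: x ≡ 95 (mod 304).
  Combine with x ≡ 6 (mod 11); new modulus lcm = 3344.
    Write x = 95 + 304·t and substitute into x ≡ 6 (mod 11): 304·t ≡ 6 − 95 = -89 (mod 11).
    Reduce coefficients mod 11: 7·t ≡ 10 (mod 11).
    The inverse of 7 mod 11 is 8 (since 7·8 = 56 = 5·11 + 1), so t ≡ 8·10 = 80 ≡ 3 (mod 11).
    Then x = 95 + 304·3 = 1007, valid modulo lcm(304, 11) = 3344: x ≡ 1007 (mod 3344).
  Combine with x ≡ 3 (mod 7); new modulus lcm = 23408.
    Write x = 1007 + 3344·t and substitute into x ≡ 3 (mod 7): 3344·t ≡ 3 − 1007 = -1004 (mod 7).
    Reduce coefficients mod 7: 5·t ≡ 4 (mod 7).
    The inverse of 5 mod 7 is 3 (since 5·3 = 15 = 2·7 + 1), so t ≡ 3·4 = 12 ≡ 5 (mod 7).
    Then x = 1007 + 3344·5 = 17727, valid modulo lcm(3344, 7) = 23408: x ≡ 17727 (mod 23408).
  Combine with x ≡ 6 (mod 13); new modulus lcm = 304304.
    Write x = 17727 + 23408·t and substitute into x ≡ 6 (mod 13): 23408·t ≡ 6 − 17727 = -17721 (mod 13).
    Reduce coefficients mod 13: 8·t ≡ 11 (mod 13).
    The inverse of 8 mod 13 is 5 (since 8·5 = 40 = 3·13 + 1), so t ≡ 5·11 = 55 ≡ 3 (mod 13).
    Then x = 17727 + 23408·3 = 87951, valid modulo lcm(23408, 13) = 304304: x ≡ 87951 (mod 304304).
Verify against each original: 87951 mod 16 = 15, 87951 mod 19 = 0, 87951 mod 11 = 6, 87951 mod 7 = 3, 87951 mod 13 = 6.

x ≡ 87951 (mod 304304).


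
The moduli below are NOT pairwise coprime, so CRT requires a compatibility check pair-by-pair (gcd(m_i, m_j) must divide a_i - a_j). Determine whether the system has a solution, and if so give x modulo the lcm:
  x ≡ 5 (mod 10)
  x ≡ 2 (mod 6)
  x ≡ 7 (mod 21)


Moduli 10, 6, 21 are not pairwise coprime, so CRT works modulo lcm(m_i) when all pairwise compatibility conditions hold.
Pairwise compatibility: gcd(m_i, m_j) must divide a_i - a_j for every pair.
Merge one congruence at a time:
  Start: x ≡ 5 (mod 10).
  Combine with x ≡ 2 (mod 6): gcd(10, 6) = 2, and 2 - 5 = -3 is NOT divisible by 2.
    ⇒ system is inconsistent (no integer solution).

No solution (the system is inconsistent).


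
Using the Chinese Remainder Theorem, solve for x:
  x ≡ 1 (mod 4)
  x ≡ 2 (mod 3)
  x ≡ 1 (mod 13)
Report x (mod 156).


Moduli 4, 3, 13 are pairwise coprime; by CRT there is a unique solution modulo M = 4 · 3 · 13 = 156.
Solve pairwise, accumulating the modulus:
  Start with x ≡ 1 (mod 4).
  Combine with x ≡ 2 (mod 3): since gcd(4, 3) = 1, we get a unique residue mod 12.
    Write x = 1 + 4·t and substitute into x ≡ 2 (mod 3): 4·t ≡ 2 − 1 = 1 (mod 3).
    Reduce coefficients mod 3: 1·t ≡ 1 (mod 3).
    So t ≡ 1 (mod 3).
    Then x = 1 + 4·1 = 5, valid modulo lcm(4, 3) = 12: x ≡ 5 (mod 12).
  Combine with x ≡ 1 (mod 13): since gcd(12, 13) = 1, we get a unique residue mod 156.
    Write x = 5 + 12·t and substitute into x ≡ 1 (mod 13): 12·t ≡ 1 − 5 = -4 (mod 13).
    Reduce coefficients mod 13: 12·t ≡ 9 (mod 13).
    The inverse of 12 mod 13 is 12 (since 12·12 = 144 = 11·13 + 1), so t ≡ 12·9 = 108 ≡ 4 (mod 13).
    Then x = 5 + 12·4 = 53, valid modulo lcm(12, 13) = 156: x ≡ 53 (mod 156).
Verify: 53 mod 4 = 1 ✓, 53 mod 3 = 2 ✓, 53 mod 13 = 1 ✓.

x ≡ 53 (mod 156).


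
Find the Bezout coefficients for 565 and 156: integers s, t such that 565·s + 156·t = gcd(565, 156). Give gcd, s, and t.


Euclidean algorithm on (565, 156) — divide until remainder is 0:
  565 = 3 · 156 + 97
  156 = 1 · 97 + 59
  97 = 1 · 59 + 38
  59 = 1 · 38 + 21
  38 = 1 · 21 + 17
  21 = 1 · 17 + 4
  17 = 4 · 4 + 1
  4 = 4 · 1 + 0
gcd(565, 156) = 1.
Track Bezout coefficients alongside the remainders: start with r₀ = 565 = a·1 + b·0 (s = 1, t = 0) and r₁ = 156 = a·0 + b·1 (s = 0, t = 1); each new remainder r_{k+1} = r_{k-1} − q_k·r_k inherits s_{k+1} = s_{k-1} − q_k·s_k, t_{k+1} = t_{k-1} − q_k·t_k, so r_k = a·s_k + b·t_k at every step:
  q = 3: r = 97, s = 1 − 3·0 = 1, t = 0 − 3·1 = -3  (check: 565·1 + 156·(-3) = 97)
  q = 1: r = 59, s = 0 − 1·1 = -1, t = 1 − 1·(-3) = 4  (check: 565·(-1) + 156·4 = 59)
  q = 1: r = 38, s = 1 − 1·(-1) = 2, t = -3 − 1·4 = -7  (check: 565·2 + 156·(-7) = 38)
  q = 1: r = 21, s = -1 − 1·2 = -3, t = 4 − 1·(-7) = 11  (check: 565·(-3) + 156·11 = 21)
  q = 1: r = 17, s = 2 − 1·(-3) = 5, t = -7 − 1·11 = -18  (check: 565·5 + 156·(-18) = 17)
  q = 1: r = 4, s = -3 − 1·5 = -8, t = 11 − 1·(-18) = 29  (check: 565·(-8) + 156·29 = 4)
  q = 4: r = 1, s = 5 − 4·(-8) = 37, t = -18 − 4·29 = -134  (check: 565·37 + 156·(-134) = 1)
The row with r = 1 (the gcd) gives the Bezout coefficients s = 37, t = -134.
Result: 565 · (37) + 156 · (-134) = 1.

gcd(565, 156) = 1; s = 37, t = -134 (check: 565·37 + 156·(-134) = 1).


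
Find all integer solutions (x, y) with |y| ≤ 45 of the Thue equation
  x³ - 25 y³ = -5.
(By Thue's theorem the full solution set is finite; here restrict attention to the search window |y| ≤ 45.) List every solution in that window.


The equation is x³ - 25y³ = -5. For fixed y, x³ = 25·y³ − 5, so a solution requires the RHS to be a perfect cube.
Strategy: iterate y from -45 to 45, compute RHS = 25·y³ − 5, and check whether it is a (positive or negative) perfect cube.
Check small values of y:
  y = 0: RHS = -5 is not a perfect cube.
  y = 1: RHS = 20 is not a perfect cube.
  y = -1: RHS = -30 is not a perfect cube.
  y = 2: RHS = 195 is not a perfect cube.
  y = -2: RHS = -205 is not a perfect cube.
  y = 3: RHS = 670 is not a perfect cube.
  y = -3: RHS = -680 is not a perfect cube.
Continuing the search up to |y| = 45 finds no solutions either.
No (x, y) in the scanned range satisfies the equation.

No integer solutions with |y| ≤ 45.


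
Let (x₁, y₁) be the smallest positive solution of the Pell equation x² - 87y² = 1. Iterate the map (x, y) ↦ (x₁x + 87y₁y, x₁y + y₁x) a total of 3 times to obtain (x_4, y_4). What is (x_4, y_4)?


Step 1: Find the fundamental solution (x₁, y₁) of x² - 87y² = 1.
  Expand √87 as a continued fraction. a₀ = ⌊√87⌋ = 9; iterate m_{k+1} = d_k·a_k − m_k, d_{k+1} = (87 − m_{k+1}²)/d_k, a_{k+1} = ⌊(a₀ + m_{k+1})/d_{k+1}⌋ (starting m₀ = 0, d₀ = 1), with convergents p_k = a_k·p_{k-1} + p_{k-2}, q_k = a_k·q_{k-1} + q_{k-2} (p₋₁ = 1, q₋₁ = 0):
  k = 0: a₀ = 9; p₀/q₀ = 9/1; p₀² − 87·q₀² = 81 − 87 = -6.
  k = 1: m = 9, d = 6, a = ⌊(9 + 9)/6⌋ = 3; p/q = (3·9 + 1)/(3·1 + 0) = 28/3; p² − 87·q² = 784 − 783 = 1.
  The first convergent with p² − 87·q² = 1 gives the fundamental solution (x₁, y₁) = (28, 3).
Step 2: Apply the recurrence (x_{n+1}, y_{n+1}) = (x₁x_n + 87y₁y_n, x₁y_n + y₁x_n) repeatedly.
  From (x_1, y_1) = (28, 3): x_2 = 28·28 + 87·3·3 = 1567; y_2 = 28·3 + 3·28 = 168.
  From (x_2, y_2) = (1567, 168): x_3 = 28·1567 + 87·3·168 = 87724; y_3 = 28·168 + 3·1567 = 9405.
  From (x_3, y_3) = (87724, 9405): x_4 = 28·87724 + 87·3·9405 = 4910977; y_4 = 28·9405 + 3·87724 = 526512.
Step 3: Verify x_4² - 87·y_4² = 24117695094529 - 24117695094528 = 1 (should be 1). ✓

(x_1, y_1) = (28, 3); (x_4, y_4) = (4910977, 526512).


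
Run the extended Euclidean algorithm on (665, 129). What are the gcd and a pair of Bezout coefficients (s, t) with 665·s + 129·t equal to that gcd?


Euclidean algorithm on (665, 129) — divide until remainder is 0:
  665 = 5 · 129 + 20
  129 = 6 · 20 + 9
  20 = 2 · 9 + 2
  9 = 4 · 2 + 1
  2 = 2 · 1 + 0
gcd(665, 129) = 1.
Track Bezout coefficients alongside the remainders: start with r₀ = 665 = a·1 + b·0 (s = 1, t = 0) and r₁ = 129 = a·0 + b·1 (s = 0, t = 1); each new remainder r_{k+1} = r_{k-1} − q_k·r_k inherits s_{k+1} = s_{k-1} − q_k·s_k, t_{k+1} = t_{k-1} − q_k·t_k, so r_k = a·s_k + b·t_k at every step:
  q = 5: r = 20, s = 1 − 5·0 = 1, t = 0 − 5·1 = -5  (check: 665·1 + 129·(-5) = 20)
  q = 6: r = 9, s = 0 − 6·1 = -6, t = 1 − 6·(-5) = 31  (check: 665·(-6) + 129·31 = 9)
  q = 2: r = 2, s = 1 − 2·(-6) = 13, t = -5 − 2·31 = -67  (check: 665·13 + 129·(-67) = 2)
  q = 4: r = 1, s = -6 − 4·13 = -58, t = 31 − 4·(-67) = 299  (check: 665·(-58) + 129·299 = 1)
The row with r = 1 (the gcd) gives the Bezout coefficients s = -58, t = 299.
Result: 665 · (-58) + 129 · (299) = 1.

gcd(665, 129) = 1; s = -58, t = 299 (check: 665·(-58) + 129·299 = 1).


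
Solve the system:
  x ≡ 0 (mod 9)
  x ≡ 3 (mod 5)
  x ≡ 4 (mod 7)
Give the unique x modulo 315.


Moduli 9, 5, 7 are pairwise coprime; by CRT there is a unique solution modulo M = 9 · 5 · 7 = 315.
Solve pairwise, accumulating the modulus:
  Start with x ≡ 0 (mod 9).
  Combine with x ≡ 3 (mod 5): since gcd(9, 5) = 1, we get a unique residue mod 45.
    Write x = 0 + 9·t and substitute into x ≡ 3 (mod 5): 9·t ≡ 3 − 0 = 3 (mod 5).
    Reduce coefficients mod 5: 4·t ≡ 3 (mod 5).
    The inverse of 4 mod 5 is 4 (since 4·4 = 16 = 3·5 + 1), so t ≡ 4·3 = 12 ≡ 2 (mod 5).
    Then x = 0 + 9·2 = 18, valid modulo lcm(9, 5) = 45: x ≡ 18 (mod 45).
  Combine with x ≡ 4 (mod 7): since gcd(45, 7) = 1, we get a unique residue mod 315.
    Write x = 18 + 45·t and substitute into x ≡ 4 (mod 7): 45·t ≡ 4 − 18 = -14 (mod 7).
    Reduce coefficients mod 7: 3·t ≡ 0 (mod 7).
    The inverse of 3 mod 7 is 5 (since 3·5 = 15 = 2·7 + 1), so t ≡ 5·0 = 0 ≡ 0 (mod 7).
    Then x = 18 + 45·0 = 18, valid modulo lcm(45, 7) = 315: x ≡ 18 (mod 315).
Verify: 18 mod 9 = 0 ✓, 18 mod 5 = 3 ✓, 18 mod 7 = 4 ✓.

x ≡ 18 (mod 315).


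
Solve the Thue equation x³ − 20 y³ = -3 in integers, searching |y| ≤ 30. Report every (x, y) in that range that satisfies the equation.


The equation is x³ - 20y³ = -3. For fixed y, x³ = 20·y³ − 3, so a solution requires the RHS to be a perfect cube.
Strategy: iterate y from -30 to 30, compute RHS = 20·y³ − 3, and check whether it is a (positive or negative) perfect cube.
Check small values of y:
  y = 0: RHS = -3 is not a perfect cube.
  y = 1: RHS = 17 is not a perfect cube.
  y = -1: RHS = -23 is not a perfect cube.
  y = 2: RHS = 157 is not a perfect cube.
  y = -2: RHS = -163 is not a perfect cube.
  y = 3: RHS = 537 is not a perfect cube.
  y = -3: RHS = -543 is not a perfect cube.
Continuing the search up to |y| = 30 finds no solutions either.
No (x, y) in the scanned range satisfies the equation.

No integer solutions with |y| ≤ 30.


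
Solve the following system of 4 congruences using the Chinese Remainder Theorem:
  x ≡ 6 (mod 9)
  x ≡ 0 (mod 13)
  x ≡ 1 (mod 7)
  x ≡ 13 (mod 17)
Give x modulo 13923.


Product of moduli M = 9 · 13 · 7 · 17 = 13923.
Merge one congruence at a time:
  Start: x ≡ 6 (mod 9).
  Combine with x ≡ 0 (mod 13); new modulus lcm = 117.
    Write x = 6 + 9·t and substitute into x ≡ 0 (mod 13): 9·t ≡ 0 − 6 = -6 (mod 13).
    Reduce coefficients mod 13: 9·t ≡ 7 (mod 13).
    The inverse of 9 mod 13 is 3 (since 9·3 = 27 = 2·13 + 1), so t ≡ 3·7 = 21 ≡ 8 (mod 13).
    Then x = 6 + 9·8 = 78, valid modulo lcm(9, 13) = 117: x ≡ 78 (mod 117).
  Combine with x ≡ 1 (mod 7); new modulus lcm = 819.
    Write x = 78 + 117·t and substitute into x ≡ 1 (mod 7): 117·t ≡ 1 − 78 = -77 (mod 7).
    Reduce coefficients mod 7: 5·t ≡ 0 (mod 7).
    The inverse of 5 mod 7 is 3 (since 5·3 = 15 = 2·7 + 1), so t ≡ 3·0 = 0 ≡ 0 (mod 7).
    Then x = 78 + 117·0 = 78, valid modulo lcm(117, 7) = 819: x ≡ 78 (mod 819).
  Combine with x ≡ 13 (mod 17); new modulus lcm = 13923.
    Write x = 78 + 819·t and substitute into x ≡ 13 (mod 17): 819·t ≡ 13 − 78 = -65 (mod 17).
    Reduce coefficients mod 17: 3·t ≡ 3 (mod 17).
    The inverse of 3 mod 17 is 6 (since 3·6 = 18 = 1·17 + 1), so t ≡ 6·3 = 18 ≡ 1 (mod 17).
    Then x = 78 + 819·1 = 897, valid modulo lcm(819, 17) = 13923: x ≡ 897 (mod 13923).
Verify against each original: 897 mod 9 = 6, 897 mod 13 = 0, 897 mod 7 = 1, 897 mod 17 = 13.

x ≡ 897 (mod 13923).


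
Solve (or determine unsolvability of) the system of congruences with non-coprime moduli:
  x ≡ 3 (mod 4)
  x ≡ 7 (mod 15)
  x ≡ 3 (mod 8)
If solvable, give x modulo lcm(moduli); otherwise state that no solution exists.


Moduli 4, 15, 8 are not pairwise coprime, so CRT works modulo lcm(m_i) when all pairwise compatibility conditions hold.
Pairwise compatibility: gcd(m_i, m_j) must divide a_i - a_j for every pair.
Merge one congruence at a time:
  Start: x ≡ 3 (mod 4).
  Combine with x ≡ 7 (mod 15): gcd(4, 15) = 1; 7 - 3 = 4, which IS divisible by 1, so compatible.
    Write x = 3 + 4·t and substitute into x ≡ 7 (mod 15): 4·t ≡ 7 − 3 = 4 (mod 15).
    The inverse of 4 mod 15 is 4 (since 4·4 = 16 = 1·15 + 1), so t ≡ 4·4 = 16 ≡ 1 (mod 15).
    Then x = 3 + 4·1 = 7, valid modulo lcm(4, 15) = 60: x ≡ 7 (mod 60).
  Combine with x ≡ 3 (mod 8): gcd(60, 8) = 4; 3 - 7 = -4, which IS divisible by 4, so compatible.
    Write x = 7 + 60·t and substitute into x ≡ 3 (mod 8): 60·t ≡ 3 − 7 = -4 (mod 8).
    Divide the congruence (and modulus) by g = 4: 15·t ≡ -1 (mod 2).
    Reduce coefficients mod 2: 1·t ≡ 1 (mod 2).
    So t ≡ 1 (mod 2).
    Then x = 7 + 60·1 = 67, valid modulo lcm(60, 8) = 120: x ≡ 67 (mod 120).
Verify: 67 mod 4 = 3, 67 mod 15 = 7, 67 mod 8 = 3.

x ≡ 67 (mod 120).


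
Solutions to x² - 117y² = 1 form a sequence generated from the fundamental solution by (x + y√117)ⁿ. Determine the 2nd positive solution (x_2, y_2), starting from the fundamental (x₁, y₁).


Step 1: Find the fundamental solution (x₁, y₁) of x² - 117y² = 1.
  Expand √117 as a continued fraction. a₀ = ⌊√117⌋ = 10; iterate m_{k+1} = d_k·a_k − m_k, d_{k+1} = (117 − m_{k+1}²)/d_k, a_{k+1} = ⌊(a₀ + m_{k+1})/d_{k+1}⌋ (starting m₀ = 0, d₀ = 1), with convergents p_k = a_k·p_{k-1} + p_{k-2}, q_k = a_k·q_{k-1} + q_{k-2} (p₋₁ = 1, q₋₁ = 0):
  k = 0: a₀ = 10; p₀/q₀ = 10/1; p₀² − 117·q₀² = 100 − 117 = -17.
  k = 1: m = 10, d = 17, a = ⌊(10 + 10)/17⌋ = 1; p/q = (1·10 + 1)/(1·1 + 0) = 11/1; p² − 117·q² = 121 − 117 = 4.
  k = 2: m = 7, d = 4, a = ⌊(10 + 7)/4⌋ = 4; p/q = (4·11 + 10)/(4·1 + 1) = 54/5; p² − 117·q² = 2916 − 2925 = -9.
  k = 3: m = 9, d = 9, a = ⌊(10 + 9)/9⌋ = 2; p/q = (2·54 + 11)/(2·5 + 1) = 119/11; p² − 117·q² = 14161 − 14157 = 4.
  k = 4: m = 9, d = 4, a = ⌊(10 + 9)/4⌋ = 4; p/q = (4·119 + 54)/(4·11 + 5) = 530/49; p² − 117·q² = 280900 − 280917 = -17.
  k = 5: m = 7, d = 17, a = ⌊(10 + 7)/17⌋ = 1; p/q = (1·530 + 119)/(1·49 + 11) = 649/60; p² − 117·q² = 421201 − 421200 = 1.
  The first convergent with p² − 117·q² = 1 gives the fundamental solution (x₁, y₁) = (649, 60).
Step 2: Apply the recurrence (x_{n+1}, y_{n+1}) = (x₁x_n + 117y₁y_n, x₁y_n + y₁x_n) repeatedly.
  From (x_1, y_1) = (649, 60): x_2 = 649·649 + 117·60·60 = 842401; y_2 = 649·60 + 60·649 = 77880.
Step 3: Verify x_2² - 117·y_2² = 709639444801 - 709639444800 = 1 (should be 1). ✓

(x_1, y_1) = (649, 60); (x_2, y_2) = (842401, 77880).


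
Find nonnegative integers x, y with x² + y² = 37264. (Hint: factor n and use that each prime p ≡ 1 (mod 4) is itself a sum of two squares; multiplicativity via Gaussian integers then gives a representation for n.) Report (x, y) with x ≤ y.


Step 1: Factor n = 37264 = 2^4 · 17 · 137.
Step 2: Check the mod-4 condition on each prime factor: 2 = 2 (special); 17 ≡ 1 (mod 4), exponent 1; 137 ≡ 1 (mod 4), exponent 1.
All primes ≡ 3 (mod 4) appear to even exponent (or don't appear), so by the two-squares theorem n IS expressible as a sum of two squares.
Step 3: Build a representation. Group n = k² · m with k = 4 and m = 17 · 137 = 2329 (a product of primes ≡ 1 (mod 4)); a representation of m scales to one of n via (k·x)² + (k·y)² = k²(x² + y²). Each prime p ≡ 1 (mod 4) is itself a sum of two squares; find a² by testing p − a² for a perfect square:
  17: 17 − 1² = 16 = 4² ⇒ 17 = 1² + 4².
  137: 137 − 1² = 136, 137 − 2² = 133, 137 − 3² = 128, 137 − 4² = 121 = 11² ⇒ 137 = 4² + 11².
  Combine using the Brahmagupta–Fibonacci identity (a² + b²)(c² + d²) = (ac − bd)² + (ad + bc)² = (ac + bd)² + (ad − bc)²:
  17 · 137 = 2329: from (1² + 4²)(4² + 11²), take (1·4 − 4·11, 1·11 + 4·4) = (4 − 44, 11 + 16) = (-40, 27); dropping signs (only squares matter) gives (40, 27); check 40² + 27² = 1600 + 729 = 2329 ✓.
  Scale by k = 4: (4·40, 4·27) = (160, 108).
Step 4: Order so x ≤ y and verify: 108² + 160² = 11664 + 25600 = 37264 = n. ✓

n = 37264 = 108² + 160² (one valid representation with x ≤ y).


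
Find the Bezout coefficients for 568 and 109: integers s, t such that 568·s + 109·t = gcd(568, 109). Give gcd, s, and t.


Euclidean algorithm on (568, 109) — divide until remainder is 0:
  568 = 5 · 109 + 23
  109 = 4 · 23 + 17
  23 = 1 · 17 + 6
  17 = 2 · 6 + 5
  6 = 1 · 5 + 1
  5 = 5 · 1 + 0
gcd(568, 109) = 1.
Track Bezout coefficients alongside the remainders: start with r₀ = 568 = a·1 + b·0 (s = 1, t = 0) and r₁ = 109 = a·0 + b·1 (s = 0, t = 1); each new remainder r_{k+1} = r_{k-1} − q_k·r_k inherits s_{k+1} = s_{k-1} − q_k·s_k, t_{k+1} = t_{k-1} − q_k·t_k, so r_k = a·s_k + b·t_k at every step:
  q = 5: r = 23, s = 1 − 5·0 = 1, t = 0 − 5·1 = -5  (check: 568·1 + 109·(-5) = 23)
  q = 4: r = 17, s = 0 − 4·1 = -4, t = 1 − 4·(-5) = 21  (check: 568·(-4) + 109·21 = 17)
  q = 1: r = 6, s = 1 − 1·(-4) = 5, t = -5 − 1·21 = -26  (check: 568·5 + 109·(-26) = 6)
  q = 2: r = 5, s = -4 − 2·5 = -14, t = 21 − 2·(-26) = 73  (check: 568·(-14) + 109·73 = 5)
  q = 1: r = 1, s = 5 − 1·(-14) = 19, t = -26 − 1·73 = -99  (check: 568·19 + 109·(-99) = 1)
The row with r = 1 (the gcd) gives the Bezout coefficients s = 19, t = -99.
Result: 568 · (19) + 109 · (-99) = 1.

gcd(568, 109) = 1; s = 19, t = -99 (check: 568·19 + 109·(-99) = 1).


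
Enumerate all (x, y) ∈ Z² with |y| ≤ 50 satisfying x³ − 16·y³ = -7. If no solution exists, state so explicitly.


The equation is x³ - 16y³ = -7. For fixed y, x³ = 16·y³ − 7, so a solution requires the RHS to be a perfect cube.
Strategy: iterate y from -50 to 50, compute RHS = 16·y³ − 7, and check whether it is a (positive or negative) perfect cube.
Check small values of y:
  y = 0: RHS = -7 is not a perfect cube.
  y = 1: RHS = 9 is not a perfect cube.
  y = -1: RHS = -23 is not a perfect cube.
  y = 2: RHS = 121 is not a perfect cube.
  y = -2: RHS = -135 is not a perfect cube.
  y = 3: RHS = 425 is not a perfect cube.
  y = -3: RHS = -439 is not a perfect cube.
Continuing the search up to |y| = 50 finds no solutions either.
No (x, y) in the scanned range satisfies the equation.

No integer solutions with |y| ≤ 50.


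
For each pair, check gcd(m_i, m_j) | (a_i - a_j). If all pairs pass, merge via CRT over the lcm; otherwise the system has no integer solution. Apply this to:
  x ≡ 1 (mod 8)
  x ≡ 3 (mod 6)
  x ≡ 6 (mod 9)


Moduli 8, 6, 9 are not pairwise coprime, so CRT works modulo lcm(m_i) when all pairwise compatibility conditions hold.
Pairwise compatibility: gcd(m_i, m_j) must divide a_i - a_j for every pair.
Merge one congruence at a time:
  Start: x ≡ 1 (mod 8).
  Combine with x ≡ 3 (mod 6): gcd(8, 6) = 2; 3 - 1 = 2, which IS divisible by 2, so compatible.
    Write x = 1 + 8·t and substitute into x ≡ 3 (mod 6): 8·t ≡ 3 − 1 = 2 (mod 6).
    Divide the congruence (and modulus) by g = 2: 4·t ≡ 1 (mod 3).
    Reduce coefficients mod 3: 1·t ≡ 1 (mod 3).
    So t ≡ 1 (mod 3).
    Then x = 1 + 8·1 = 9, valid modulo lcm(8, 6) = 24: x ≡ 9 (mod 24).
  Combine with x ≡ 6 (mod 9): gcd(24, 9) = 3; 6 - 9 = -3, which IS divisible by 3, so compatible.
    Write x = 9 + 24·t and substitute into x ≡ 6 (mod 9): 24·t ≡ 6 − 9 = -3 (mod 9).
    Divide the congruence (and modulus) by g = 3: 8·t ≡ -1 (mod 3).
    Reduce coefficients mod 3: 2·t ≡ 2 (mod 3).
    The inverse of 2 mod 3 is 2 (since 2·2 = 4 = 1·3 + 1), so t ≡ 2·2 = 4 ≡ 1 (mod 3).
    Then x = 9 + 24·1 = 33, valid modulo lcm(24, 9) = 72: x ≡ 33 (mod 72).
Verify: 33 mod 8 = 1, 33 mod 6 = 3, 33 mod 9 = 6.

x ≡ 33 (mod 72).


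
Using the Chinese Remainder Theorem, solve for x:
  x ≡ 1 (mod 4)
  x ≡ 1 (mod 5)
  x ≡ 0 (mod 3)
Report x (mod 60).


Moduli 4, 5, 3 are pairwise coprime; by CRT there is a unique solution modulo M = 4 · 5 · 3 = 60.
Solve pairwise, accumulating the modulus:
  Start with x ≡ 1 (mod 4).
  Combine with x ≡ 1 (mod 5): since gcd(4, 5) = 1, we get a unique residue mod 20.
    Write x = 1 + 4·t and substitute into x ≡ 1 (mod 5): 4·t ≡ 1 − 1 = 0 (mod 5).
    The inverse of 4 mod 5 is 4 (since 4·4 = 16 = 3·5 + 1), so t ≡ 4·0 = 0 ≡ 0 (mod 5).
    Then x = 1 + 4·0 = 1, valid modulo lcm(4, 5) = 20: x ≡ 1 (mod 20).
  Combine with x ≡ 0 (mod 3): since gcd(20, 3) = 1, we get a unique residue mod 60.
    Write x = 1 + 20·t and substitute into x ≡ 0 (mod 3): 20·t ≡ 0 − 1 = -1 (mod 3).
    Reduce coefficients mod 3: 2·t ≡ 2 (mod 3).
    The inverse of 2 mod 3 is 2 (since 2·2 = 4 = 1·3 + 1), so t ≡ 2·2 = 4 ≡ 1 (mod 3).
    Then x = 1 + 20·1 = 21, valid modulo lcm(20, 3) = 60: x ≡ 21 (mod 60).
Verify: 21 mod 4 = 1 ✓, 21 mod 5 = 1 ✓, 21 mod 3 = 0 ✓.

x ≡ 21 (mod 60).


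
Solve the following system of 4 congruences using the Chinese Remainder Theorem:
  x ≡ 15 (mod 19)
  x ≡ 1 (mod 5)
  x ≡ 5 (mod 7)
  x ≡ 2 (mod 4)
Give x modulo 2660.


Product of moduli M = 19 · 5 · 7 · 4 = 2660.
Merge one congruence at a time:
  Start: x ≡ 15 (mod 19).
  Combine with x ≡ 1 (mod 5); new modulus lcm = 95.
    Write x = 15 + 19·t and substitute into x ≡ 1 (mod 5): 19·t ≡ 1 − 15 = -14 (mod 5).
    Reduce coefficients mod 5: 4·t ≡ 1 (mod 5).
    The inverse of 4 mod 5 is 4 (since 4·4 = 16 = 3·5 + 1), so t ≡ 4·1 = 4 ≡ 4 (mod 5).
    Then x = 15 + 19·4 = 91, valid modulo lcm(19, 5) = 95: x ≡ 91 (mod 95).
  Combine with x ≡ 5 (mod 7); new modulus lcm = 665.
    Write x = 91 + 95·t and substitute into x ≡ 5 (mod 7): 95·t ≡ 5 − 91 = -86 (mod 7).
    Reduce coefficients mod 7: 4·t ≡ 5 (mod 7).
    The inverse of 4 mod 7 is 2 (since 4·2 = 8 = 1·7 + 1), so t ≡ 2·5 = 10 ≡ 3 (mod 7).
    Then x = 91 + 95·3 = 376, valid modulo lcm(95, 7) = 665: x ≡ 376 (mod 665).
  Combine with x ≡ 2 (mod 4); new modulus lcm = 2660.
    Write x = 376 + 665·t and substitute into x ≡ 2 (mod 4): 665·t ≡ 2 − 376 = -374 (mod 4).
    Reduce coefficients mod 4: 1·t ≡ 2 (mod 4).
    So t ≡ 2 (mod 4).
    Then x = 376 + 665·2 = 1706, valid modulo lcm(665, 4) = 2660: x ≡ 1706 (mod 2660).
Verify against each original: 1706 mod 19 = 15, 1706 mod 5 = 1, 1706 mod 7 = 5, 1706 mod 4 = 2.

x ≡ 1706 (mod 2660).


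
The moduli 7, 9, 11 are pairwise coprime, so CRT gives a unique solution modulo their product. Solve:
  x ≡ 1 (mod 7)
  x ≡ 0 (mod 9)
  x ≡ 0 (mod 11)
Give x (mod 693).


Moduli 7, 9, 11 are pairwise coprime; by CRT there is a unique solution modulo M = 7 · 9 · 11 = 693.
Solve pairwise, accumulating the modulus:
  Start with x ≡ 1 (mod 7).
  Combine with x ≡ 0 (mod 9): since gcd(7, 9) = 1, we get a unique residue mod 63.
    Write x = 1 + 7·t and substitute into x ≡ 0 (mod 9): 7·t ≡ 0 − 1 = -1 (mod 9).
    Reduce coefficients mod 9: 7·t ≡ 8 (mod 9).
    The inverse of 7 mod 9 is 4 (since 7·4 = 28 = 3·9 + 1), so t ≡ 4·8 = 32 ≡ 5 (mod 9).
    Then x = 1 + 7·5 = 36, valid modulo lcm(7, 9) = 63: x ≡ 36 (mod 63).
  Combine with x ≡ 0 (mod 11): since gcd(63, 11) = 1, we get a unique residue mod 693.
    Write x = 36 + 63·t and substitute into x ≡ 0 (mod 11): 63·t ≡ 0 − 36 = -36 (mod 11).
    Reduce coefficients mod 11: 8·t ≡ 8 (mod 11).
    The inverse of 8 mod 11 is 7 (since 8·7 = 56 = 5·11 + 1), so t ≡ 7·8 = 56 ≡ 1 (mod 11).
    Then x = 36 + 63·1 = 99, valid modulo lcm(63, 11) = 693: x ≡ 99 (mod 693).
Verify: 99 mod 7 = 1 ✓, 99 mod 9 = 0 ✓, 99 mod 11 = 0 ✓.

x ≡ 99 (mod 693).


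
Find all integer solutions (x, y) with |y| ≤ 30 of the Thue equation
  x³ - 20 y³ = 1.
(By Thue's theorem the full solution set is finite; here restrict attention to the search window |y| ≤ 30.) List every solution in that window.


The equation is x³ - 20y³ = 1. For fixed y, x³ = 20·y³ + 1, so a solution requires the RHS to be a perfect cube.
Strategy: iterate y from -30 to 30, compute RHS = 20·y³ + 1, and check whether it is a (positive or negative) perfect cube.
Check small values of y:
  y = 0: RHS = 1 = (1)³ ⇒ x = 1 works.
  y = 1: RHS = 21 is not a perfect cube.
  y = -1: RHS = -19 is not a perfect cube.
  y = 2: RHS = 161 is not a perfect cube.
  y = -2: RHS = -159 is not a perfect cube.
  y = 3: RHS = 541 is not a perfect cube.
  y = -3: RHS = -539 is not a perfect cube.
Continuing, at y = -7: RHS = -6859 = (-19)³ ⇒ x = -19 works.
Searching the remaining y in |y| ≤ 30 finds no further solutions.
Collected solutions: (1, 0), (-19, -7).

Solutions (with |y| ≤ 30): (1, 0), (-19, -7).


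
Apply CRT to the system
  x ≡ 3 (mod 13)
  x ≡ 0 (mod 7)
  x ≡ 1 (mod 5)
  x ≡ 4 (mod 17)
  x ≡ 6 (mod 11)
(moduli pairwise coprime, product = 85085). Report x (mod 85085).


Product of moduli M = 13 · 7 · 5 · 17 · 11 = 85085.
Merge one congruence at a time:
  Start: x ≡ 3 (mod 13).
  Combine with x ≡ 0 (mod 7); new modulus lcm = 91.
    Write x = 3 + 13·t and substitute into x ≡ 0 (mod 7): 13·t ≡ 0 − 3 = -3 (mod 7).
    Reduce coefficients mod 7: 6·t ≡ 4 (mod 7).
    The inverse of 6 mod 7 is 6 (since 6·6 = 36 = 5·7 + 1), so t ≡ 6·4 = 24 ≡ 3 (mod 7).
    Then x = 3 + 13·3 = 42, valid modulo lcm(13, 7) = 91: x ≡ 42 (mod 91).
  Combine with x ≡ 1 (mod 5); new modulus lcm = 455.
    Write x = 42 + 91·t and substitute into x ≡ 1 (mod 5): 91·t ≡ 1 − 42 = -41 (mod 5).
    Reduce coefficients mod 5: 1·t ≡ 4 (mod 5).
    So t ≡ 4 (mod 5).
    Then x = 42 + 91·4 = 406, valid modulo lcm(91, 5) = 455: x ≡ 406 (mod 455).
  Combine with x ≡ 4 (mod 17); new modulus lcm = 7735.
    Write x = 406 + 455·t and substitute into x ≡ 4 (mod 17): 455·t ≡ 4 − 406 = -402 (mod 17).
    Reduce coefficients mod 17: 13·t ≡ 6 (mod 17).
    The inverse of 13 mod 17 is 4 (since 13·4 = 52 = 3·17 + 1), so t ≡ 4·6 = 24 ≡ 7 (mod 17).
    Then x = 406 + 455·7 = 3591, valid modulo lcm(455, 17) = 7735: x ≡ 3591 (mod 7735).
  Combine with x ≡ 6 (mod 11); new modulus lcm = 85085.
    Write x = 3591 + 7735·t and substitute into x ≡ 6 (mod 11): 7735·t ≡ 6 − 3591 = -3585 (mod 11).
    Reduce coefficients mod 11: 2·t ≡ 1 (mod 11).
    The inverse of 2 mod 11 is 6 (since 2·6 = 12 = 1·11 + 1), so t ≡ 6·1 = 6 ≡ 6 (mod 11).
    Then x = 3591 + 7735·6 = 50001, valid modulo lcm(7735, 11) = 85085: x ≡ 50001 (mod 85085).
Verify against each original: 50001 mod 13 = 3, 50001 mod 7 = 0, 50001 mod 5 = 1, 50001 mod 17 = 4, 50001 mod 11 = 6.

x ≡ 50001 (mod 85085).


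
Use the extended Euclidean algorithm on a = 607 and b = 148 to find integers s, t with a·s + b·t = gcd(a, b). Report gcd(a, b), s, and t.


Euclidean algorithm on (607, 148) — divide until remainder is 0:
  607 = 4 · 148 + 15
  148 = 9 · 15 + 13
  15 = 1 · 13 + 2
  13 = 6 · 2 + 1
  2 = 2 · 1 + 0
gcd(607, 148) = 1.
Track Bezout coefficients alongside the remainders: start with r₀ = 607 = a·1 + b·0 (s = 1, t = 0) and r₁ = 148 = a·0 + b·1 (s = 0, t = 1); each new remainder r_{k+1} = r_{k-1} − q_k·r_k inherits s_{k+1} = s_{k-1} − q_k·s_k, t_{k+1} = t_{k-1} − q_k·t_k, so r_k = a·s_k + b·t_k at every step:
  q = 4: r = 15, s = 1 − 4·0 = 1, t = 0 − 4·1 = -4  (check: 607·1 + 148·(-4) = 15)
  q = 9: r = 13, s = 0 − 9·1 = -9, t = 1 − 9·(-4) = 37  (check: 607·(-9) + 148·37 = 13)
  q = 1: r = 2, s = 1 − 1·(-9) = 10, t = -4 − 1·37 = -41  (check: 607·10 + 148·(-41) = 2)
  q = 6: r = 1, s = -9 − 6·10 = -69, t = 37 − 6·(-41) = 283  (check: 607·(-69) + 148·283 = 1)
The row with r = 1 (the gcd) gives the Bezout coefficients s = -69, t = 283.
Result: 607 · (-69) + 148 · (283) = 1.

gcd(607, 148) = 1; s = -69, t = 283 (check: 607·(-69) + 148·283 = 1).


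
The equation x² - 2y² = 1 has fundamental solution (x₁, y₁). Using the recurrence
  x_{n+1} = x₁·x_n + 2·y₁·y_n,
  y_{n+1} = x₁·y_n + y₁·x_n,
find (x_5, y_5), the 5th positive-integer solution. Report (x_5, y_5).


Step 1: Find the fundamental solution (x₁, y₁) of x² - 2y² = 1.
  Expand √2 as a continued fraction. a₀ = ⌊√2⌋ = 1; iterate m_{k+1} = d_k·a_k − m_k, d_{k+1} = (2 − m_{k+1}²)/d_k, a_{k+1} = ⌊(a₀ + m_{k+1})/d_{k+1}⌋ (starting m₀ = 0, d₀ = 1), with convergents p_k = a_k·p_{k-1} + p_{k-2}, q_k = a_k·q_{k-1} + q_{k-2} (p₋₁ = 1, q₋₁ = 0):
  k = 0: a₀ = 1; p₀/q₀ = 1/1; p₀² − 2·q₀² = 1 − 2 = -1.
  k = 1: m = 1, d = 1, a = ⌊(1 + 1)/1⌋ = 2; p/q = (2·1 + 1)/(2·1 + 0) = 3/2; p² − 2·q² = 9 − 8 = 1.
  The first convergent with p² − 2·q² = 1 gives the fundamental solution (x₁, y₁) = (3, 2).
Step 2: Apply the recurrence (x_{n+1}, y_{n+1}) = (x₁x_n + 2y₁y_n, x₁y_n + y₁x_n) repeatedly.
  From (x_1, y_1) = (3, 2): x_2 = 3·3 + 2·2·2 = 17; y_2 = 3·2 + 2·3 = 12.
  From (x_2, y_2) = (17, 12): x_3 = 3·17 + 2·2·12 = 99; y_3 = 3·12 + 2·17 = 70.
  From (x_3, y_3) = (99, 70): x_4 = 3·99 + 2·2·70 = 577; y_4 = 3·70 + 2·99 = 408.
  From (x_4, y_4) = (577, 408): x_5 = 3·577 + 2·2·408 = 3363; y_5 = 3·408 + 2·577 = 2378.
Step 3: Verify x_5² - 2·y_5² = 11309769 - 11309768 = 1 (should be 1). ✓

(x_1, y_1) = (3, 2); (x_5, y_5) = (3363, 2378).


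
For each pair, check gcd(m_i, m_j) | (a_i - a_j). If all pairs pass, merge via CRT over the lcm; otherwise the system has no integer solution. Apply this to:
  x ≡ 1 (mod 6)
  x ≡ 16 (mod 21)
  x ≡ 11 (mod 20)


Moduli 6, 21, 20 are not pairwise coprime, so CRT works modulo lcm(m_i) when all pairwise compatibility conditions hold.
Pairwise compatibility: gcd(m_i, m_j) must divide a_i - a_j for every pair.
Merge one congruence at a time:
  Start: x ≡ 1 (mod 6).
  Combine with x ≡ 16 (mod 21): gcd(6, 21) = 3; 16 - 1 = 15, which IS divisible by 3, so compatible.
    Write x = 1 + 6·t and substitute into x ≡ 16 (mod 21): 6·t ≡ 16 − 1 = 15 (mod 21).
    Divide the congruence (and modulus) by g = 3: 2·t ≡ 5 (mod 7).
    The inverse of 2 mod 7 is 4 (since 2·4 = 8 = 1·7 + 1), so t ≡ 4·5 = 20 ≡ 6 (mod 7).
    Then x = 1 + 6·6 = 37, valid modulo lcm(6, 21) = 42: x ≡ 37 (mod 42).
  Combine with x ≡ 11 (mod 20): gcd(42, 20) = 2; 11 - 37 = -26, which IS divisible by 2, so compatible.
    Write x = 37 + 42·t and substitute into x ≡ 11 (mod 20): 42·t ≡ 11 − 37 = -26 (mod 20).
    Divide the congruence (and modulus) by g = 2: 21·t ≡ -13 (mod 10).
    Reduce coefficients mod 10: 1·t ≡ 7 (mod 10).
    So t ≡ 7 (mod 10).
    Then x = 37 + 42·7 = 331, valid modulo lcm(42, 20) = 420: x ≡ 331 (mod 420).
Verify: 331 mod 6 = 1, 331 mod 21 = 16, 331 mod 20 = 11.

x ≡ 331 (mod 420).


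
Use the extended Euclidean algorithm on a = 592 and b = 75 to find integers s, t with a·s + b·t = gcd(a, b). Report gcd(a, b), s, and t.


Euclidean algorithm on (592, 75) — divide until remainder is 0:
  592 = 7 · 75 + 67
  75 = 1 · 67 + 8
  67 = 8 · 8 + 3
  8 = 2 · 3 + 2
  3 = 1 · 2 + 1
  2 = 2 · 1 + 0
gcd(592, 75) = 1.
Track Bezout coefficients alongside the remainders: start with r₀ = 592 = a·1 + b·0 (s = 1, t = 0) and r₁ = 75 = a·0 + b·1 (s = 0, t = 1); each new remainder r_{k+1} = r_{k-1} − q_k·r_k inherits s_{k+1} = s_{k-1} − q_k·s_k, t_{k+1} = t_{k-1} − q_k·t_k, so r_k = a·s_k + b·t_k at every step:
  q = 7: r = 67, s = 1 − 7·0 = 1, t = 0 − 7·1 = -7  (check: 592·1 + 75·(-7) = 67)
  q = 1: r = 8, s = 0 − 1·1 = -1, t = 1 − 1·(-7) = 8  (check: 592·(-1) + 75·8 = 8)
  q = 8: r = 3, s = 1 − 8·(-1) = 9, t = -7 − 8·8 = -71  (check: 592·9 + 75·(-71) = 3)
  q = 2: r = 2, s = -1 − 2·9 = -19, t = 8 − 2·(-71) = 150  (check: 592·(-19) + 75·150 = 2)
  q = 1: r = 1, s = 9 − 1·(-19) = 28, t = -71 − 1·150 = -221  (check: 592·28 + 75·(-221) = 1)
The row with r = 1 (the gcd) gives the Bezout coefficients s = 28, t = -221.
Result: 592 · (28) + 75 · (-221) = 1.

gcd(592, 75) = 1; s = 28, t = -221 (check: 592·28 + 75·(-221) = 1).


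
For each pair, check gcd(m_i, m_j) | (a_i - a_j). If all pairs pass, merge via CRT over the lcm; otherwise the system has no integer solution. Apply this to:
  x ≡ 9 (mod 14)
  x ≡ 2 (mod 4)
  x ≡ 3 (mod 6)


Moduli 14, 4, 6 are not pairwise coprime, so CRT works modulo lcm(m_i) when all pairwise compatibility conditions hold.
Pairwise compatibility: gcd(m_i, m_j) must divide a_i - a_j for every pair.
Merge one congruence at a time:
  Start: x ≡ 9 (mod 14).
  Combine with x ≡ 2 (mod 4): gcd(14, 4) = 2, and 2 - 9 = -7 is NOT divisible by 2.
    ⇒ system is inconsistent (no integer solution).

No solution (the system is inconsistent).


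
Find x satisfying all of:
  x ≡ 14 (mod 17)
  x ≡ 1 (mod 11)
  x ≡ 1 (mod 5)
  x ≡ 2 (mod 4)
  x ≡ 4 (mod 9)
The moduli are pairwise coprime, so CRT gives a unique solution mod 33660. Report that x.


Product of moduli M = 17 · 11 · 5 · 4 · 9 = 33660.
Merge one congruence at a time:
  Start: x ≡ 14 (mod 17).
  Combine with x ≡ 1 (mod 11); new modulus lcm = 187.
    Write x = 14 + 17·t and substitute into x ≡ 1 (mod 11): 17·t ≡ 1 − 14 = -13 (mod 11).
    Reduce coefficients mod 11: 6·t ≡ 9 (mod 11).
    The inverse of 6 mod 11 is 2 (since 6·2 = 12 = 1·11 + 1), so t ≡ 2·9 = 18 ≡ 7 (mod 11).
    Then x = 14 + 17·7 = 133, valid modulo lcm(17, 11) = 187: x ≡ 133 (mod 187).
  Combine with x ≡ 1 (mod 5); new modulus lcm = 935.
    Write x = 133 + 187·t and substitute into x ≡ 1 (mod 5): 187·t ≡ 1 − 133 = -132 (mod 5).
    Reduce coefficients mod 5: 2·t ≡ 3 (mod 5).
    The inverse of 2 mod 5 is 3 (since 2·3 = 6 = 1·5 + 1), so t ≡ 3·3 = 9 ≡ 4 (mod 5).
    Then x = 133 + 187·4 = 881, valid modulo lcm(187, 5) = 935: x ≡ 881 (mod 935).
  Combine with x ≡ 2 (mod 4); new modulus lcm = 3740.
    Write x = 881 + 935·t and substitute into x ≡ 2 (mod 4): 935·t ≡ 2 − 881 = -879 (mod 4).
    Reduce coefficients mod 4: 3·t ≡ 1 (mod 4).
    The inverse of 3 mod 4 is 3 (since 3·3 = 9 = 2·4 + 1), so t ≡ 3·1 = 3 ≡ 3 (mod 4).
    Then x = 881 + 935·3 = 3686, valid modulo lcm(935, 4) = 3740: x ≡ 3686 (mod 3740).
  Combine with x ≡ 4 (mod 9); new modulus lcm = 33660.
    Write x = 3686 + 3740·t and substitute into x ≡ 4 (mod 9): 3740·t ≡ 4 − 3686 = -3682 (mod 9).
    Reduce coefficients mod 9: 5·t ≡ 8 (mod 9).
    The inverse of 5 mod 9 is 2 (since 5·2 = 10 = 1·9 + 1), so t ≡ 2·8 = 16 ≡ 7 (mod 9).
    Then x = 3686 + 3740·7 = 29866, valid modulo lcm(3740, 9) = 33660: x ≡ 29866 (mod 33660).
Verify against each original: 29866 mod 17 = 14, 29866 mod 11 = 1, 29866 mod 5 = 1, 29866 mod 4 = 2, 29866 mod 9 = 4.

x ≡ 29866 (mod 33660).


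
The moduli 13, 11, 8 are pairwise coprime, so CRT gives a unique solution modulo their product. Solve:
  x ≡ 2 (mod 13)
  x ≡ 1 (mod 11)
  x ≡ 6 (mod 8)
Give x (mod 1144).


Moduli 13, 11, 8 are pairwise coprime; by CRT there is a unique solution modulo M = 13 · 11 · 8 = 1144.
Solve pairwise, accumulating the modulus:
  Start with x ≡ 2 (mod 13).
  Combine with x ≡ 1 (mod 11): since gcd(13, 11) = 1, we get a unique residue mod 143.
    Write x = 2 + 13·t and substitute into x ≡ 1 (mod 11): 13·t ≡ 1 − 2 = -1 (mod 11).
    Reduce coefficients mod 11: 2·t ≡ 10 (mod 11).
    The inverse of 2 mod 11 is 6 (since 2·6 = 12 = 1·11 + 1), so t ≡ 6·10 = 60 ≡ 5 (mod 11).
    Then x = 2 + 13·5 = 67, valid modulo lcm(13, 11) = 143: x ≡ 67 (mod 143).
  Combine with x ≡ 6 (mod 8): since gcd(143, 8) = 1, we get a unique residue mod 1144.
    Write x = 67 + 143·t and substitute into x ≡ 6 (mod 8): 143·t ≡ 6 − 67 = -61 (mod 8).
    Reduce coefficients mod 8: 7·t ≡ 3 (mod 8).
    The inverse of 7 mod 8 is 7 (since 7·7 = 49 = 6·8 + 1), so t ≡ 7·3 = 21 ≡ 5 (mod 8).
    Then x = 67 + 143·5 = 782, valid modulo lcm(143, 8) = 1144: x ≡ 782 (mod 1144).
Verify: 782 mod 13 = 2 ✓, 782 mod 11 = 1 ✓, 782 mod 8 = 6 ✓.

x ≡ 782 (mod 1144).


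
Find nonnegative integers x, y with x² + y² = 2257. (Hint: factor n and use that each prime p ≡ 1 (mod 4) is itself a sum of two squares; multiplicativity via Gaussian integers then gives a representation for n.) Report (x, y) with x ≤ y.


Step 1: Factor n = 2257 = 37 · 61.
Step 2: Check the mod-4 condition on each prime factor: 37 ≡ 1 (mod 4), exponent 1; 61 ≡ 1 (mod 4), exponent 1.
All primes ≡ 3 (mod 4) appear to even exponent (or don't appear), so by the two-squares theorem n IS expressible as a sum of two squares.
Step 3: Build a representation. Here n = 37 · 61 is a product of primes ≡ 1 (mod 4). Each prime p ≡ 1 (mod 4) is itself a sum of two squares; find a² by testing p − a² for a perfect square:
  37: 37 − 1² = 36 = 6² ⇒ 37 = 1² + 6².
  61: 61 − 1² = 60, 61 − 2² = 57, 61 − 3² = 52, 61 − 4² = 45, 61 − 5² = 36 = 6² ⇒ 61 = 5² + 6².
  Combine using the Brahmagupta–Fibonacci identity (a² + b²)(c² + d²) = (ac − bd)² + (ad + bc)² = (ac + bd)² + (ad − bc)²:
  37 · 61 = 2257: from (1² + 6²)(5² + 6²), take (1·5 − 6·6, 1·6 + 6·5) = (5 − 36, 6 + 30) = (-31, 36); dropping signs (only squares matter) gives (31, 36); check 31² + 36² = 961 + 1296 = 2257 ✓.
Step 4: Order so x ≤ y and verify: 31² + 36² = 961 + 1296 = 2257 = n. ✓

n = 2257 = 31² + 36² (one valid representation with x ≤ y).


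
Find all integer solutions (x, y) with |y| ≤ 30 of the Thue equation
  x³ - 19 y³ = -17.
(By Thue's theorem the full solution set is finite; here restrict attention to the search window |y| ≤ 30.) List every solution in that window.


The equation is x³ - 19y³ = -17. For fixed y, x³ = 19·y³ − 17, so a solution requires the RHS to be a perfect cube.
Strategy: iterate y from -30 to 30, compute RHS = 19·y³ − 17, and check whether it is a (positive or negative) perfect cube.
Check small values of y:
  y = 0: RHS = -17 is not a perfect cube.
  y = 1: RHS = 2 is not a perfect cube.
  y = -1: RHS = -36 is not a perfect cube.
  y = 2: RHS = 135 is not a perfect cube.
  y = -2: RHS = -169 is not a perfect cube.
  y = 3: RHS = 496 is not a perfect cube.
  y = -3: RHS = -530 is not a perfect cube.
Continuing the search up to |y| = 30 finds no solutions either.
No (x, y) in the scanned range satisfies the equation.

No integer solutions with |y| ≤ 30.


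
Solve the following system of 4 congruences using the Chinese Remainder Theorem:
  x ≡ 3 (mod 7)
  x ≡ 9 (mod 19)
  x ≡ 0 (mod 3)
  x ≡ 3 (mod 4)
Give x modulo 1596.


Product of moduli M = 7 · 19 · 3 · 4 = 1596.
Merge one congruence at a time:
  Start: x ≡ 3 (mod 7).
  Combine with x ≡ 9 (mod 19); new modulus lcm = 133.
    Write x = 3 + 7·t and substitute into x ≡ 9 (mod 19): 7·t ≡ 9 − 3 = 6 (mod 19).
    The inverse of 7 mod 19 is 11 (since 7·11 = 77 = 4·19 + 1), so t ≡ 11·6 = 66 ≡ 9 (mod 19).
    Then x = 3 + 7·9 = 66, valid modulo lcm(7, 19) = 133: x ≡ 66 (mod 133).
  Combine with x ≡ 0 (mod 3); new modulus lcm = 399.
    Write x = 66 + 133·t and substitute into x ≡ 0 (mod 3): 133·t ≡ 0 − 66 = -66 (mod 3).
    Reduce coefficients mod 3: 1·t ≡ 0 (mod 3).
    So t ≡ 0 (mod 3).
    Then x = 66 + 133·0 = 66, valid modulo lcm(133, 3) = 399: x ≡ 66 (mod 399).
  Combine with x ≡ 3 (mod 4); new modulus lcm = 1596.
    Write x = 66 + 399·t and substitute into x ≡ 3 (mod 4): 399·t ≡ 3 − 66 = -63 (mod 4).
    Reduce coefficients mod 4: 3·t ≡ 1 (mod 4).
    The inverse of 3 mod 4 is 3 (since 3·3 = 9 = 2·4 + 1), so t ≡ 3·1 = 3 ≡ 3 (mod 4).
    Then x = 66 + 399·3 = 1263, valid modulo lcm(399, 4) = 1596: x ≡ 1263 (mod 1596).
Verify against each original: 1263 mod 7 = 3, 1263 mod 19 = 9, 1263 mod 3 = 0, 1263 mod 4 = 3.

x ≡ 1263 (mod 1596).
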